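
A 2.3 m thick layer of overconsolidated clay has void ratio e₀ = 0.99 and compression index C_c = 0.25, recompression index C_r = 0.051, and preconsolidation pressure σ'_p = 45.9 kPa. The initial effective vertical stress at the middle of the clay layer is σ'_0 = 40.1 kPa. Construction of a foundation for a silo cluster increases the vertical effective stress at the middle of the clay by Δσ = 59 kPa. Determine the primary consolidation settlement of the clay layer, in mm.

Final effective stress: σ'_f = 40.1 + 59 = 99.1 kPa.
σ'_f = 99.1 > σ'_p = 45.9 kPa, so the stress path crosses the preconsolidation pressure — recompression up to σ'_p, then virgin compression beyond:
S_c = H/(1+e₀)·[C_r·log₁₀(σ'_p/σ'_0) + C_c·log₁₀(σ'_f/σ'_p)]
    = 2.3/1.99 × [0.051×log₁₀(45.9/40.1) + 0.25×log₁₀(99.1/45.9)]
    = 1.1558 × [0.0029921 + 0.083565] = 0.1 m

S_c ≈ 100 mm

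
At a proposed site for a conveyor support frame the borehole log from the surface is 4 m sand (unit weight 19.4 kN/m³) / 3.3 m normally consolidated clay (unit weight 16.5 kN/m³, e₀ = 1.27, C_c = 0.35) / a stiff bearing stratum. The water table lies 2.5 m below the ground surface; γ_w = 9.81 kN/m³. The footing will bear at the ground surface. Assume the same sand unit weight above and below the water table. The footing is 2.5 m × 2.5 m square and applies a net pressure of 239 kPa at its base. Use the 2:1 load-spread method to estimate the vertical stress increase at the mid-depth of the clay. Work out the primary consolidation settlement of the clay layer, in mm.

Mid-depth of clay below the ground surface: z = 4 + 3.3/2 = 5.65 m.
Total vertical stress at mid-clay: σ_v = 19.4×4 + 16.5×1.65 = 104.82 kPa.
Pore pressure: u = 9.81×(5.65 − 2.5) = 30.902 kPa.
Initial effective stress: σ'_0 = σ_v − u = 104.82 − 30.902 = 73.918 kPa.
Stress increase at mid-clay by the 2:1 spreading method:
Δσ = qBL/((B+z)(L+z)) = 239×2.5×2.5/((2.5+5.65)(2.5+5.65)) = 22.489 kPa
Final effective stress: σ'_f = σ'_0 + Δσ = 73.918 + 22.489 = 96.407 kPa.
Normally consolidated clay, so the full stress increment lies on the virgin compression line:
S_c = C_c·H/(1+e₀)·log₁₀(σ'_f/σ'_0) = 0.35×3.3/(1+1.27)×log₁₀(96.407/73.918)
    = 0.50881 × 0.11536 = 0.0587 m

S_c ≈ 58.7 mm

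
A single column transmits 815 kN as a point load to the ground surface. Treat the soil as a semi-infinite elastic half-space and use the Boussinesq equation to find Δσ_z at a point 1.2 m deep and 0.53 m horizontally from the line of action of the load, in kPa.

Boussinesq vertical stress below a point load on an elastic half-space:
Δσ_z = 3P/(2πz²) · [1 + (r/z)²]^(−5/2)
r/z = 0.53/1.2 = 0.44167; [1+(r/z)²]^(−5/2) = 0.6405.
Δσ_z = 3×815/(2π×1.2²) × 0.6405 = 270.23 × 0.6405 = 173.1 kPa

Δσ_z ≈ 173 kPa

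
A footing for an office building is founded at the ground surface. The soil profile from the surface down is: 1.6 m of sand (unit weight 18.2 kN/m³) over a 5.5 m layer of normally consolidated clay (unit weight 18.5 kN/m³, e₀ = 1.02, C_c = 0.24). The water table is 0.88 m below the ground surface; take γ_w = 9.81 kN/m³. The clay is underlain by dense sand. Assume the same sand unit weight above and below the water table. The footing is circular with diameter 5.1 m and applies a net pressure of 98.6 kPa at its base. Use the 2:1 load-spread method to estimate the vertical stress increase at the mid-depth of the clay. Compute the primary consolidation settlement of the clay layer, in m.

S_c ≈ 0.138 m

Mid-depth of clay below the ground surface: z = 1.6 + 5.5/2 = 4.35 m.
Total vertical stress at mid-clay: σ_v = 18.2×1.6 + 18.5×2.75 = 79.995 kPa.
Pore pressure: u = 9.81×(4.35 − 0.88) = 34.041 kPa.
Initial effective stress: σ'_0 = σ_v − u = 79.995 − 34.041 = 45.954 kPa.
Stress increase at mid-clay by the 2:1 spreading method:
Δσ ≈ qD²/(D+z)² = 98.6×5.1²/(5.1+4.35)² = 28.718 kPa
Final effective stress: σ'_f = σ'_0 + Δσ = 45.954 + 28.718 = 74.672 kPa.
Normally consolidated clay, so the full stress increment lies on the virgin compression line:
S_c = C_c·H/(1+e₀)·log₁₀(σ'_f/σ'_0) = 0.24×5.5/(1+1.02)×log₁₀(74.672/45.954)
    = 0.65347 × 0.21083 = 0.1378 m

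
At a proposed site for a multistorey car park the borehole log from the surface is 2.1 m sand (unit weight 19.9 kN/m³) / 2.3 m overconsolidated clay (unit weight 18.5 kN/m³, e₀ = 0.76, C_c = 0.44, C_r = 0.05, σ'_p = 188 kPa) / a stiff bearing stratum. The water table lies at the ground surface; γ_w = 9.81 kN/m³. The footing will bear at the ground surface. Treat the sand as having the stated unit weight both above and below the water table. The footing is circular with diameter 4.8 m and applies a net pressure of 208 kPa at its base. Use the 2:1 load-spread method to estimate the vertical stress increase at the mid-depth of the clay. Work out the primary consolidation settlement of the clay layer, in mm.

Mid-depth of clay below the ground surface: z = 2.1 + 2.3/2 = 3.25 m.
Total vertical stress at mid-clay: σ_v = 19.9×2.1 + 18.5×1.15 = 63.065 kPa.
Pore pressure: u = 9.81×(3.25 − 0) = 31.883 kPa.
Initial effective stress: σ'_0 = σ_v − u = 63.065 − 31.883 = 31.182 kPa.
Stress increase at mid-clay by the 2:1 spreading method:
Δσ ≈ qD²/(D+z)² = 208×4.8²/(4.8+3.25)² = 73.953 kPa
Final effective stress: σ'_f = 31.182 + 73.953 = 105.14 kPa.
σ'_f = 105.14 ≤ σ'_p = 188 kPa, so the clay remains overconsolidated and only the recompression index applies:
S_c = C_r·H/(1+e₀)·log₁₀(σ'_f/σ'_0) = 0.05×2.3/1.76×log₁₀(105.14/31.182)
    = 0.06534 × 0.52786 = 0.03449 m

S_c ≈ 34.5 mm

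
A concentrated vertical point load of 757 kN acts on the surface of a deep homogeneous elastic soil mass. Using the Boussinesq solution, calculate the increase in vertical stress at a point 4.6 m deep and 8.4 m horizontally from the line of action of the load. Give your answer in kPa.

Δσ_z ≈ 0.437 kPa

Boussinesq vertical stress below a point load on an elastic half-space:
Δσ_z = 3P/(2πz²) · [1 + (r/z)²]^(−5/2)
r/z = 8.4/4.6 = 1.8261; [1+(r/z)²]^(−5/2) = 0.025564.
Δσ_z = 3×757/(2π×4.6²) × 0.025564 = 17.081 × 0.025564 = 0.4367 kPa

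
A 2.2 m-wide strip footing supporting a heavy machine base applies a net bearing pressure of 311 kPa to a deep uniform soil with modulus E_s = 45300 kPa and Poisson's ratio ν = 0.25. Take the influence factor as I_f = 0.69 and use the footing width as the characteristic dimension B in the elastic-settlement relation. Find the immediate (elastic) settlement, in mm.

S_e ≈ 9.77 mm

Immediate (elastic) settlement: S_e = q·B·(1−ν²)/E_s · I_f.
S_e = 311 × 2.2 × (1 − 0.25²) / 45300 × 0.69
    = 311 × 2.2 × 0.9375 / 45300 × 0.69
    = 0.00977 m = 9.77 mm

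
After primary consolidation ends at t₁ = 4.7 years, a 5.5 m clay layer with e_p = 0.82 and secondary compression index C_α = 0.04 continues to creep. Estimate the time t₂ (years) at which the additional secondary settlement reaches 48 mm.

t₂ ≈ 11.7 years

S_s = C_α·H/(1+e_p)·log₁₀(t₂/t₁) ⇒ log₁₀(t₂/t₁) = S_s·(1+e_p)/(C_α·H).
log₁₀(t₂/t₁) = 0.048 × (1+0.82) / (0.04×5.5) = 0.3971
t₂ = t₁ × 10^0.3971 = 4.7 × 2.495 = 11.73 years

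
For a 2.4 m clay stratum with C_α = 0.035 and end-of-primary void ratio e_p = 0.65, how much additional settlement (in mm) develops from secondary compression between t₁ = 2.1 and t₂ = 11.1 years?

S_s ≈ 36.8 mm

Secondary compression: S_s = C_α·H/(1+e_p)·log₁₀(t₂/t₁)
S_s = 0.035×2.4/(1+0.65)×log₁₀(11.1/2.1)
    = 0.05091 × 0.7231 = 0.03681 m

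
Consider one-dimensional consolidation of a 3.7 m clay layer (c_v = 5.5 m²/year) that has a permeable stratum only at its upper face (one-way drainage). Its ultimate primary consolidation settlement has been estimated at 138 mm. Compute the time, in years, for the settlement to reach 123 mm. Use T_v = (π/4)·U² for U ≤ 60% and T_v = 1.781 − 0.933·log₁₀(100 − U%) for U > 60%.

Drainage path length: H_d = H = 3.7 m (single drainage).
U = S(t)/S_ult = 123/138 = 0.8913.
U > 60%: T_v = 1.781 − 0.933·log₁₀(100 − 89.13) = 0.81421.
t = T_v·H_d²/c_v = 0.81421×3.7²/5.5 = 2.027 years.

t ≈ 2.03 years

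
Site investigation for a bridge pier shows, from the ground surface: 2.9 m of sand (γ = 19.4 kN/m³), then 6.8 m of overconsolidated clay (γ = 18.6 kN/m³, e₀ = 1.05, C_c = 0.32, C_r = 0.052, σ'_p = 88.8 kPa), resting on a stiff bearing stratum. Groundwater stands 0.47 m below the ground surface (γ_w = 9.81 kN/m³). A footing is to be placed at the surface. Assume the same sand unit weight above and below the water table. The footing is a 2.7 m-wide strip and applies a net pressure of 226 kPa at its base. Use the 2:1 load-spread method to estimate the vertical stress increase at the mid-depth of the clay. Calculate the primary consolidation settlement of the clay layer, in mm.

S_c ≈ 203 mm

Mid-depth of clay below the ground surface: z = 2.9 + 6.8/2 = 6.3 m.
Total vertical stress at mid-clay: σ_v = 19.4×2.9 + 18.6×3.4 = 119.5 kPa.
Pore pressure: u = 9.81×(6.3 − 0.47) = 57.192 kPa.
Initial effective stress: σ'_0 = σ_v − u = 119.5 − 57.192 = 62.308 kPa.
Stress increase at mid-clay by the 2:1 spreading method:
Δσ = qB/(B+z) = 226×2.7/(2.7+6.3) = 67.8 kPa
Final effective stress: σ'_f = 62.308 + 67.8 = 130.11 kPa.
σ'_f = 130.11 > σ'_p = 88.8 kPa, so the stress path crosses the preconsolidation pressure — recompression up to σ'_p, then virgin compression beyond:
S_c = H/(1+e₀)·[C_r·log₁₀(σ'_p/σ'_0) + C_c·log₁₀(σ'_f/σ'_p)]
    = 6.8/2.05 × [0.052×log₁₀(88.8/62.308) + 0.32×log₁₀(130.11/88.8)]
    = 3.3171 × [0.0080012 + 0.053087] = 0.2026 m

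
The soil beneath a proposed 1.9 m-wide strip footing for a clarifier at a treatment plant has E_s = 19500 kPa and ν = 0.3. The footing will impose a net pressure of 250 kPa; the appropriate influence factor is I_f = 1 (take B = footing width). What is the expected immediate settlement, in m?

Immediate (elastic) settlement: S_e = q·B·(1−ν²)/E_s · I_f.
S_e = 250 × 1.9 × (1 − 0.3²) / 19500 × 1
    = 250 × 1.9 × 0.91 / 19500 × 1
    = 0.02217 m

S_e ≈ 0.0222 m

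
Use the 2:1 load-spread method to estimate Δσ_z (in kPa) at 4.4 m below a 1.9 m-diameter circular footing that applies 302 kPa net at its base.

By the 2:1 method the load spreads at 1 horizontal : 2 vertical, so at depth z the loaded area has grown by z in each plan dimension:
Δσ ≈ qD²/(D+z)² = 302×1.9²/(1.9+4.4)² = 27.468 kPa

Δσ_z ≈ 27.5 kPa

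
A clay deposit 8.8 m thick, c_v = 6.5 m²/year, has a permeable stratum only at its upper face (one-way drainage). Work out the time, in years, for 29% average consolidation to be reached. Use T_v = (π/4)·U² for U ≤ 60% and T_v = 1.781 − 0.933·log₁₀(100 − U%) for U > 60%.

Drainage path length: H_d = H = 8.8 m (single drainage).
U ≤ 60%: T_v = (π/4)·U² = (π/4)×0.29² = 0.066052.
t = T_v·H_d²/c_v = 0.066052×8.8²/6.5 = 0.7869 years.

t ≈ 0.787 years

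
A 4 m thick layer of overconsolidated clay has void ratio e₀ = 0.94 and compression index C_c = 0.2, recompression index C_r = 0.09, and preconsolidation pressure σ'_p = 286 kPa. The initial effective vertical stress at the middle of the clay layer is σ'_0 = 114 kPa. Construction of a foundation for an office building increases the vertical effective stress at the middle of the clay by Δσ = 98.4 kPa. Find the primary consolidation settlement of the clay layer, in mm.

Final effective stress: σ'_f = 114 + 98.4 = 212.4 kPa.
σ'_f = 212.4 ≤ σ'_p = 286 kPa, so the clay remains overconsolidated and only the recompression index applies:
S_c = C_r·H/(1+e₀)·log₁₀(σ'_f/σ'_0) = 0.09×4/1.94×log₁₀(212.4/114)
    = 0.18557 × 0.27025 = 0.05015 m

S_c ≈ 50.2 mm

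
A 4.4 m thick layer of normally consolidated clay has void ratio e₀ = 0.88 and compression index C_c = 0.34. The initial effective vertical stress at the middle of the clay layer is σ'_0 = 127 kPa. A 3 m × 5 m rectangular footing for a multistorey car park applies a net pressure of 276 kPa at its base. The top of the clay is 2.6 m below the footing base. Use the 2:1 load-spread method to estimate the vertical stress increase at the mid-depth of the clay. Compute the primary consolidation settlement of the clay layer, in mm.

Mid-depth of clay below the footing base: z = 2.6 + 4.4/2 = 4.8 m.
Stress increase at mid-clay by the 2:1 spreading method:
Δσ = qBL/((B+z)(L+z)) = 276×3×5/((3+4.8)(5+4.8)) = 54.16 kPa
Final effective stress: σ'_f = σ'_0 + Δσ = 127 + 54.16 = 181.16 kPa.
Normally consolidated clay, so the full stress increment lies on the virgin compression line:
S_c = C_c·H/(1+e₀)·log₁₀(σ'_f/σ'_0) = 0.34×4.4/(1+0.88)×log₁₀(181.16/127)
    = 0.79574 × 0.15426 = 0.1228 m

S_c ≈ 123 mm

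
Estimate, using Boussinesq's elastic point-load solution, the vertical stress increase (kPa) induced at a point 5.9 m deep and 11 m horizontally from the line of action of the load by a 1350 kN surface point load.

Δσ_z ≈ 0.437 kPa

Boussinesq vertical stress below a point load on an elastic half-space:
Δσ_z = 3P/(2πz²) · [1 + (r/z)²]^(−5/2)
r/z = 11/5.9 = 1.8644; [1+(r/z)²]^(−5/2) = 0.023592.
Δσ_z = 3×1350/(2π×5.9²) × 0.023592 = 18.517 × 0.023592 = 0.4369 kPa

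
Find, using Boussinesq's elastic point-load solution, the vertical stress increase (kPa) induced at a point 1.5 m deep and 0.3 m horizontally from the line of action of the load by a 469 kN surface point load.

Boussinesq vertical stress below a point load on an elastic half-space:
Δσ_z = 3P/(2πz²) · [1 + (r/z)²]^(−5/2)
r/z = 0.3/1.5 = 0.2; [1+(r/z)²]^(−5/2) = 0.9066.
Δσ_z = 3×469/(2π×1.5²) × 0.9066 = 99.525 × 0.9066 = 90.23 kPa

Δσ_z ≈ 90.2 kPa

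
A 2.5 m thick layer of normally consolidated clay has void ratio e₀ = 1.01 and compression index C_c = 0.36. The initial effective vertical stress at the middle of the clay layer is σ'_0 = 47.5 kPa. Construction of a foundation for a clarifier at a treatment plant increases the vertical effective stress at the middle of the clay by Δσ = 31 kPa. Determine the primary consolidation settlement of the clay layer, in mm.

S_c ≈ 97.7 mm

Final effective stress: σ'_f = σ'_0 + Δσ = 47.5 + 31 = 78.5 kPa.
Normally consolidated clay, so the full stress increment lies on the virgin compression line:
S_c = C_c·H/(1+e₀)·log₁₀(σ'_f/σ'_0) = 0.36×2.5/(1+1.01)×log₁₀(78.5/47.5)
    = 0.44776 × 0.21818 = 0.09769 m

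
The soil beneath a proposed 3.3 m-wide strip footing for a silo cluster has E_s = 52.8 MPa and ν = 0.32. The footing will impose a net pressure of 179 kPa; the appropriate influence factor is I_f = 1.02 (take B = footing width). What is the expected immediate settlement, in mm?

Immediate (elastic) settlement: S_e = q·B·(1−ν²)/E_s · I_f.
E_s = 52.8 MPa = 52800 kPa.
S_e = 179 × 3.3 × (1 − 0.32²) / 52800 × 1.02
    = 179 × 3.3 × 0.8976 / 52800 × 1.02
    = 0.01024 m = 10.24 mm

S_e ≈ 10.2 mm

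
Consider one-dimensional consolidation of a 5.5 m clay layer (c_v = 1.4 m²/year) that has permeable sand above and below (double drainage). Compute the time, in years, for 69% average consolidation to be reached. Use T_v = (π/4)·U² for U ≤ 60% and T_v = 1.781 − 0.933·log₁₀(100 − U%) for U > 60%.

t ≈ 2.1 years

Drainage path length: H_d = H/2 = 2.75 m (double drainage).
U > 60%: T_v = 1.781 − 0.933·log₁₀(100 − 69) = 0.38956.
t = T_v·H_d²/c_v = 0.38956×2.75²/1.4 = 2.104 years.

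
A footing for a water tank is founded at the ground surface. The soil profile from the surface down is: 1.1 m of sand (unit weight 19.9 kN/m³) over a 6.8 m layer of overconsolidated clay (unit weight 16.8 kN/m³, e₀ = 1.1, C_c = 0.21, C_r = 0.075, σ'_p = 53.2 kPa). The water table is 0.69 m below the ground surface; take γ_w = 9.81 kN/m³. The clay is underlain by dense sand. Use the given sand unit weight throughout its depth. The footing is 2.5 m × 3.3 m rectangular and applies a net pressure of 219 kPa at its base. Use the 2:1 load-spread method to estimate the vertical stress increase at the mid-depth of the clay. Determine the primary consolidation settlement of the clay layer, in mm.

Mid-depth of clay below the ground surface: z = 1.1 + 6.8/2 = 4.5 m.
Total vertical stress at mid-clay: σ_v = 19.9×1.1 + 16.8×3.4 = 79.01 kPa.
Pore pressure: u = 9.81×(4.5 − 0.69) = 37.376 kPa.
Initial effective stress: σ'_0 = σ_v − u = 79.01 − 37.376 = 41.634 kPa.
Stress increase at mid-clay by the 2:1 spreading method:
Δσ = qBL/((B+z)(L+z)) = 219×2.5×3.3/((2.5+4.5)(3.3+4.5)) = 33.091 kPa
Final effective stress: σ'_f = 41.634 + 33.091 = 74.725 kPa.
σ'_f = 74.725 > σ'_p = 53.2 kPa, so the stress path crosses the preconsolidation pressure — recompression up to σ'_p, then virgin compression beyond:
S_c = H/(1+e₀)·[C_r·log₁₀(σ'_p/σ'_0) + C_c·log₁₀(σ'_f/σ'_p)]
    = 6.8/2.1 × [0.075×log₁₀(53.2/41.634) + 0.21×log₁₀(74.725/53.2)]
    = 3.2381 × [0.0079848 + 0.030986] = 0.1262 m

S_c ≈ 126 mm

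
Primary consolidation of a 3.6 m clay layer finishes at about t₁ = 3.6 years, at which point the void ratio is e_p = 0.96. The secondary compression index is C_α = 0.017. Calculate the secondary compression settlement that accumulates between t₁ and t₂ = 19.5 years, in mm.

Secondary compression: S_s = C_α·H/(1+e_p)·log₁₀(t₂/t₁)
S_s = 0.017×3.6/(1+0.96)×log₁₀(19.5/3.6)
    = 0.03122 × 0.7337 = 0.02291 m

S_s ≈ 22.9 mm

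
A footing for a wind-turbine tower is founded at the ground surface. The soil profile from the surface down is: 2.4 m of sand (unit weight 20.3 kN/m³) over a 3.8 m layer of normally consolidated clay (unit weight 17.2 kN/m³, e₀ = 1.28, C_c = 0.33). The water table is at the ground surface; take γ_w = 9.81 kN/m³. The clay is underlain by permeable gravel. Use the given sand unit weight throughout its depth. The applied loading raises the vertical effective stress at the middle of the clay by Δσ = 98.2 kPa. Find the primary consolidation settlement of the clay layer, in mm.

Mid-depth of clay below the ground surface: z = 2.4 + 3.8/2 = 4.3 m.
Total vertical stress at mid-clay: σ_v = 20.3×2.4 + 17.2×1.9 = 81.4 kPa.
Pore pressure: u = 9.81×(4.3 − 0) = 42.183 kPa.
Initial effective stress: σ'_0 = σ_v − u = 81.4 − 42.183 = 39.217 kPa.
Final effective stress: σ'_f = σ'_0 + Δσ = 39.217 + 98.2 = 137.42 kPa.
Normally consolidated clay, so the full stress increment lies on the virgin compression line:
S_c = C_c·H/(1+e₀)·log₁₀(σ'_f/σ'_0) = 0.33×3.8/(1+1.28)×log₁₀(137.42/39.217)
    = 0.55 × 0.54458 = 0.2995 m

S_c ≈ 300 mm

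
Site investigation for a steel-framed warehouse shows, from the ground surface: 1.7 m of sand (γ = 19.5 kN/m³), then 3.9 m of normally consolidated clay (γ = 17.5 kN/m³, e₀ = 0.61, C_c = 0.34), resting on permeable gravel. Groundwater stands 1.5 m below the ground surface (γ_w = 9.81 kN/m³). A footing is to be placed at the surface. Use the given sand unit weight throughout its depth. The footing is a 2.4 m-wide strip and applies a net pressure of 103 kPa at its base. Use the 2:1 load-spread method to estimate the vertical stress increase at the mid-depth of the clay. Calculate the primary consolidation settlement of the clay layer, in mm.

Mid-depth of clay below the ground surface: z = 1.7 + 3.9/2 = 3.65 m.
Total vertical stress at mid-clay: σ_v = 19.5×1.7 + 17.5×1.95 = 67.275 kPa.
Pore pressure: u = 9.81×(3.65 − 1.5) = 21.091 kPa.
Initial effective stress: σ'_0 = σ_v − u = 67.275 − 21.091 = 46.184 kPa.
Stress increase at mid-clay by the 2:1 spreading method:
Δσ = qB/(B+z) = 103×2.4/(2.4+3.65) = 40.86 kPa
Final effective stress: σ'_f = σ'_0 + Δσ = 46.184 + 40.86 = 87.044 kPa.
Normally consolidated clay, so the full stress increment lies on the virgin compression line:
S_c = C_c·H/(1+e₀)·log₁₀(σ'_f/σ'_0) = 0.34×3.9/(1+0.61)×log₁₀(87.044/46.184)
    = 0.8236 × 0.27525 = 0.2267 m

S_c ≈ 227 mm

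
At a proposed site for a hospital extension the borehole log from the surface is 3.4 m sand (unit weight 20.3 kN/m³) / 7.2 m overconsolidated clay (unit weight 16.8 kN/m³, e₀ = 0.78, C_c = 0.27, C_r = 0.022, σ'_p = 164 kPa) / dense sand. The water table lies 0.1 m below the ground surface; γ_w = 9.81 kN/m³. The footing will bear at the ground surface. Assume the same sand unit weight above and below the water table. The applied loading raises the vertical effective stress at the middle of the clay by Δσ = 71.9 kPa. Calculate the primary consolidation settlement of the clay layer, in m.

S_c ≈ 0.0298 m

Mid-depth of clay below the ground surface: z = 3.4 + 7.2/2 = 7 m.
Total vertical stress at mid-clay: σ_v = 20.3×3.4 + 16.8×3.6 = 129.5 kPa.
Pore pressure: u = 9.81×(7 − 0.1) = 67.689 kPa.
Initial effective stress: σ'_0 = σ_v − u = 129.5 − 67.689 = 61.811 kPa.
Final effective stress: σ'_f = 61.811 + 71.9 = 133.71 kPa.
σ'_f = 133.71 ≤ σ'_p = 164 kPa, so the clay remains overconsolidated and only the recompression index applies:
S_c = C_r·H/(1+e₀)·log₁₀(σ'_f/σ'_0) = 0.022×7.2/1.78×log₁₀(133.71/61.811)
    = 0.088988 × 0.3351 = 0.02982 m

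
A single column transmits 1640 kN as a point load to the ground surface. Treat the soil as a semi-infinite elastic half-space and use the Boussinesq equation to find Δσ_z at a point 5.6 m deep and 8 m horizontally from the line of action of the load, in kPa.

Boussinesq vertical stress below a point load on an elastic half-space:
Δσ_z = 3P/(2πz²) · [1 + (r/z)²]^(−5/2)
r/z = 8/5.6 = 1.4286; [1+(r/z)²]^(−5/2) = 0.062019.
Δσ_z = 3×1640/(2π×5.6²) × 0.062019 = 24.969 × 0.062019 = 1.549 kPa

Δσ_z ≈ 1.55 kPa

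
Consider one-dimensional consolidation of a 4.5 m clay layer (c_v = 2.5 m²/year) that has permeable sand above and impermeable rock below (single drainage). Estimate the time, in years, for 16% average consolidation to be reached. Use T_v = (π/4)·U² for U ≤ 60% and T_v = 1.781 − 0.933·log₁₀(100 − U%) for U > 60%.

t ≈ 0.163 years

Drainage path length: H_d = H = 4.5 m (single drainage).
U ≤ 60%: T_v = (π/4)·U² = (π/4)×0.16² = 0.020106.
t = T_v·H_d²/c_v = 0.020106×4.5²/2.5 = 0.1629 years.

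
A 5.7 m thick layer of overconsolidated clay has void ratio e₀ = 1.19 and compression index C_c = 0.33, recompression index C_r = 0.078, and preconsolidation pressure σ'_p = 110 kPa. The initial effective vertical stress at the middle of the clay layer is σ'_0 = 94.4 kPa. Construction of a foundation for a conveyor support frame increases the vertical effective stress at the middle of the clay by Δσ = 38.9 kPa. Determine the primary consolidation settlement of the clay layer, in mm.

S_c ≈ 85.1 mm

Final effective stress: σ'_f = 94.4 + 38.9 = 133.3 kPa.
σ'_f = 133.3 > σ'_p = 110 kPa, so the stress path crosses the preconsolidation pressure — recompression up to σ'_p, then virgin compression beyond:
S_c = H/(1+e₀)·[C_r·log₁₀(σ'_p/σ'_0) + C_c·log₁₀(σ'_f/σ'_p)]
    = 5.7/2.19 × [0.078×log₁₀(110/94.4) + 0.33×log₁₀(133.3/110)]
    = 2.6027 × [0.0051808 + 0.027534] = 0.08515 m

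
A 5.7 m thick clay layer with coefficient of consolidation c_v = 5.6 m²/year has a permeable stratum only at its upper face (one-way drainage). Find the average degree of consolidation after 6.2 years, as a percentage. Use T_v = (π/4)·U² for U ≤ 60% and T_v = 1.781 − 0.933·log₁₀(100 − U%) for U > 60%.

Drainage path length: H_d = H = 5.7 m (single drainage).
T_v = c_v·t/H_d² = 5.6×6.2/5.7² = 1.0686.
T_v = 1.0686 corresponds to the U > 60% branch:
U = 1 − 10^((1.781 − T_v)/0.933)/100 = 0.942

U ≈ 94.2 %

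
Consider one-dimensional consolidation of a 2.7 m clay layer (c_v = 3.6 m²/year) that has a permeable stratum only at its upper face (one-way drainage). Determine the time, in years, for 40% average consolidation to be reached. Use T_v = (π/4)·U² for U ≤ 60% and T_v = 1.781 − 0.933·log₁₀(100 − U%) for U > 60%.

t ≈ 0.254 years

Drainage path length: H_d = H = 2.7 m (single drainage).
U ≤ 60%: T_v = (π/4)·U² = (π/4)×0.4² = 0.12566.
t = T_v·H_d²/c_v = 0.12566×2.7²/3.6 = 0.2545 years.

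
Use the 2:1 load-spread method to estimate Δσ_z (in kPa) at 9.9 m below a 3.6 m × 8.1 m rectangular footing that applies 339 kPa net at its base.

By the 2:1 method the load spreads at 1 horizontal : 2 vertical, so at depth z the loaded area has grown by z in each plan dimension:
Δσ = qBL/((B+z)(L+z)) = 339×3.6×8.1/((3.6+9.9)(8.1+9.9)) = 40.68 kPa

Δσ_z ≈ 40.7 kPa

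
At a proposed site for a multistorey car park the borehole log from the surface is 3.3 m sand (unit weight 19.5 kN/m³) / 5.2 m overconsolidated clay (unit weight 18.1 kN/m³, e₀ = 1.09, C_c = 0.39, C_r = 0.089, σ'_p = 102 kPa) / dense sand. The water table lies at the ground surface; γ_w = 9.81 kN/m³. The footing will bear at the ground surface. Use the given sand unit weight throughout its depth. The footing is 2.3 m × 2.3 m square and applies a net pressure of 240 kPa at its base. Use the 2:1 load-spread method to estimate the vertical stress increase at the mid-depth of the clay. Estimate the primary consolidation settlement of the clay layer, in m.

S_c ≈ 0.0291 m

Mid-depth of clay below the ground surface: z = 3.3 + 5.2/2 = 5.9 m.
Total vertical stress at mid-clay: σ_v = 19.5×3.3 + 18.1×2.6 = 111.41 kPa.
Pore pressure: u = 9.81×(5.9 − 0) = 57.879 kPa.
Initial effective stress: σ'_0 = σ_v − u = 111.41 − 57.879 = 53.531 kPa.
Stress increase at mid-clay by the 2:1 spreading method:
Δσ = qBL/((B+z)(L+z)) = 240×2.3×2.3/((2.3+5.9)(2.3+5.9)) = 18.882 kPa
Final effective stress: σ'_f = 53.531 + 18.882 = 72.413 kPa.
σ'_f = 72.413 ≤ σ'_p = 102 kPa, so the clay remains overconsolidated and only the recompression index applies:
S_c = C_r·H/(1+e₀)·log₁₀(σ'_f/σ'_0) = 0.089×5.2/2.09×log₁₀(72.413/53.531)
    = 0.22143 × 0.13121 = 0.02905 m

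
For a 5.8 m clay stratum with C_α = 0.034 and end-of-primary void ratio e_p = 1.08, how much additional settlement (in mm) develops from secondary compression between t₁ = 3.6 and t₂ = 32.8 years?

S_s ≈ 91 mm

Secondary compression: S_s = C_α·H/(1+e_p)·log₁₀(t₂/t₁)
S_s = 0.034×5.8/(1+1.08)×log₁₀(32.8/3.6)
    = 0.09481 × 0.9596 = 0.09097 m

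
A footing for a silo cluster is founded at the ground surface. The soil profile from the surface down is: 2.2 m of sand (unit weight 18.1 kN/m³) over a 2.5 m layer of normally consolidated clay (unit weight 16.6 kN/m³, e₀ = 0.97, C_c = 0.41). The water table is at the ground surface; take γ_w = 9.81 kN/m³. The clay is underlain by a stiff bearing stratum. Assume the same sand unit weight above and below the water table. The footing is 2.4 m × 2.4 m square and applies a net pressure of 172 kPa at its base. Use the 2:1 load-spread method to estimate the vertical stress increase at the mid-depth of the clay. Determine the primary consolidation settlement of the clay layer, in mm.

Mid-depth of clay below the ground surface: z = 2.2 + 2.5/2 = 3.45 m.
Total vertical stress at mid-clay: σ_v = 18.1×2.2 + 16.6×1.25 = 60.57 kPa.
Pore pressure: u = 9.81×(3.45 − 0) = 33.845 kPa.
Initial effective stress: σ'_0 = σ_v − u = 60.57 − 33.845 = 26.725 kPa.
Stress increase at mid-clay by the 2:1 spreading method:
Δσ = qBL/((B+z)(L+z)) = 172×2.4×2.4/((2.4+3.45)(2.4+3.45)) = 28.949 kPa
Final effective stress: σ'_f = σ'_0 + Δσ = 26.725 + 28.949 = 55.674 kPa.
Normally consolidated clay, so the full stress increment lies on the virgin compression line:
S_c = C_c·H/(1+e₀)·log₁₀(σ'_f/σ'_0) = 0.41×2.5/(1+0.97)×log₁₀(55.674/26.725)
    = 0.5203 × 0.31873 = 0.1658 m

S_c ≈ 166 mm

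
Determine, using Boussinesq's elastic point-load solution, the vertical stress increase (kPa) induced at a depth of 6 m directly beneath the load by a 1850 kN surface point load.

Boussinesq vertical stress below a point load on an elastic half-space:
Δσ_z = 3P/(2πz²) · [1 + (r/z)²]^(−5/2)
r/z = 0/6 = 0; [1+(r/z)²]^(−5/2) = 1.
Δσ_z = 3×1850/(2π×6²) × 1 = 24.536 × 1 = 24.54 kPa

Δσ_z ≈ 24.5 kPa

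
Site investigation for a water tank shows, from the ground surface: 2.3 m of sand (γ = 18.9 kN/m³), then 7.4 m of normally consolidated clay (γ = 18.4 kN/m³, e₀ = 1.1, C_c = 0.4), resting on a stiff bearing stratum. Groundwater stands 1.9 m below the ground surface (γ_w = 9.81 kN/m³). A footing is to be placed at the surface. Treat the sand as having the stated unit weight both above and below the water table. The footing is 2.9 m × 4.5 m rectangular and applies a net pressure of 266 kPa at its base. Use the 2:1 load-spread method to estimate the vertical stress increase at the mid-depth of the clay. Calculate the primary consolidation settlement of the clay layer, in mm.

Mid-depth of clay below the ground surface: z = 2.3 + 7.4/2 = 6 m.
Total vertical stress at mid-clay: σ_v = 18.9×2.3 + 18.4×3.7 = 111.55 kPa.
Pore pressure: u = 9.81×(6 − 1.9) = 40.221 kPa.
Initial effective stress: σ'_0 = σ_v − u = 111.55 − 40.221 = 71.329 kPa.
Stress increase at mid-clay by the 2:1 spreading method:
Δσ = qBL/((B+z)(L+z)) = 266×2.9×4.5/((2.9+6)(4.5+6)) = 37.146 kPa
Final effective stress: σ'_f = σ'_0 + Δσ = 71.329 + 37.146 = 108.47 kPa.
Normally consolidated clay, so the full stress increment lies on the virgin compression line:
S_c = C_c·H/(1+e₀)·log₁₀(σ'_f/σ'_0) = 0.4×7.4/(1+1.1)×log₁₀(108.47/71.329)
    = 1.4095 × 0.18204 = 0.2566 m

S_c ≈ 257 mm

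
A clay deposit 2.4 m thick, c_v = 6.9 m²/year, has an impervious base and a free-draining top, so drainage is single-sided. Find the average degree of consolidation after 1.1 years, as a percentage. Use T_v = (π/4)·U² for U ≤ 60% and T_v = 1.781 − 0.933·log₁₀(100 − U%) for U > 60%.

Drainage path length: H_d = H = 2.4 m (single drainage).
T_v = c_v·t/H_d² = 6.9×1.1/2.4² = 1.3177.
T_v = 1.3177 corresponds to the U > 60% branch:
U = 1 − 10^((1.781 − T_v)/0.933)/100 = 0.9686

U ≈ 96.9 %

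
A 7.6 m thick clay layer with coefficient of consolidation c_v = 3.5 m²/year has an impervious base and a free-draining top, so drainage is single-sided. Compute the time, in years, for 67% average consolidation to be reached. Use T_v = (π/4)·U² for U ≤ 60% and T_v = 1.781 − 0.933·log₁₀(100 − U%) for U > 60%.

Drainage path length: H_d = H = 7.6 m (single drainage).
U > 60%: T_v = 1.781 − 0.933·log₁₀(100 − 67) = 0.36423.
t = T_v·H_d²/c_v = 0.36423×7.6²/3.5 = 6.011 years.

t ≈ 6.01 years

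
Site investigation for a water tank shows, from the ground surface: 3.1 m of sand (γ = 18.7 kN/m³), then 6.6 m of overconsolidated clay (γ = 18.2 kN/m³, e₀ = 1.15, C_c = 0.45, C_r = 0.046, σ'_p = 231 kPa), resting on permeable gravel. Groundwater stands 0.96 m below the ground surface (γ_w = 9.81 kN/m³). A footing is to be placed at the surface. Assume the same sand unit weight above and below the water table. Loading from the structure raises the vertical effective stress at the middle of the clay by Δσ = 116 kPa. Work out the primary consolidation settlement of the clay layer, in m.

Mid-depth of clay below the ground surface: z = 3.1 + 6.6/2 = 6.4 m.
Total vertical stress at mid-clay: σ_v = 18.7×3.1 + 18.2×3.3 = 118.03 kPa.
Pore pressure: u = 9.81×(6.4 − 0.96) = 53.366 kPa.
Initial effective stress: σ'_0 = σ_v − u = 118.03 − 53.366 = 64.664 kPa.
Final effective stress: σ'_f = 64.664 + 116 = 180.66 kPa.
σ'_f = 180.66 ≤ σ'_p = 231 kPa, so the clay remains overconsolidated and only the recompression index applies:
S_c = C_r·H/(1+e₀)·log₁₀(σ'_f/σ'_0) = 0.046×6.6/2.15×log₁₀(180.66/64.664)
    = 0.14121 × 0.4462 = 0.06301 m

S_c ≈ 0.063 m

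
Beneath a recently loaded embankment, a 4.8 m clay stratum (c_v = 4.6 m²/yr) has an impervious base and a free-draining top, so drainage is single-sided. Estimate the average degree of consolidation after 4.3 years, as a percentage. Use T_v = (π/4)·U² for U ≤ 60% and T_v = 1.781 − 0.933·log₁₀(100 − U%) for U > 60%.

U ≈ 90.3 %

Drainage path length: H_d = H = 4.8 m (single drainage).
T_v = c_v·t/H_d² = 4.6×4.3/4.8² = 0.85851.
T_v = 0.85851 corresponds to the U > 60% branch:
U = 1 − 10^((1.781 − T_v)/0.933)/100 = 0.9026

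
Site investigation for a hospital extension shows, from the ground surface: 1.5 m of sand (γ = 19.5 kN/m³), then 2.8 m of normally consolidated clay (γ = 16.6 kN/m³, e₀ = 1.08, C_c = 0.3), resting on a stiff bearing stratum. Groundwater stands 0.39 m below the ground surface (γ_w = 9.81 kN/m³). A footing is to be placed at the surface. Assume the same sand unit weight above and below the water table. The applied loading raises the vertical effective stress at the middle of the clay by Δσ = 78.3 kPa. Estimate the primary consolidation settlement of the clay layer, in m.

Mid-depth of clay below the ground surface: z = 1.5 + 2.8/2 = 2.9 m.
Total vertical stress at mid-clay: σ_v = 19.5×1.5 + 16.6×1.4 = 52.49 kPa.
Pore pressure: u = 9.81×(2.9 − 0.39) = 24.623 kPa.
Initial effective stress: σ'_0 = σ_v − u = 52.49 − 24.623 = 27.867 kPa.
Final effective stress: σ'_f = σ'_0 + Δσ = 27.867 + 78.3 = 106.17 kPa.
Normally consolidated clay, so the full stress increment lies on the virgin compression line:
S_c = C_c·H/(1+e₀)·log₁₀(σ'_f/σ'_0) = 0.3×2.8/(1+1.08)×log₁₀(106.17/27.867)
    = 0.40385 × 0.58091 = 0.2346 m

S_c ≈ 0.235 m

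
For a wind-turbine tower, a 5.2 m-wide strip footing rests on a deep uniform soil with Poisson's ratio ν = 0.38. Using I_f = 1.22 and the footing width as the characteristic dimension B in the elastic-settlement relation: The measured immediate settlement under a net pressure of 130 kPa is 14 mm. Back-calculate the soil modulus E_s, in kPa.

S_e = q·B·(1−ν²)/E_s · I_f  ⇒  E_s = q·B·(1−ν²)·I_f / S_e.
E_s = 130 × 5.2 × 0.8556 × 1.22 / 0.014 = 50400 kPa

E_s ≈ 50400 kPa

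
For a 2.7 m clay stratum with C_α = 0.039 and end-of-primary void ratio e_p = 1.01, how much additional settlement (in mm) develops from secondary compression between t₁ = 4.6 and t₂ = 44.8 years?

Secondary compression: S_s = C_α·H/(1+e_p)·log₁₀(t₂/t₁)
S_s = 0.039×2.7/(1+1.01)×log₁₀(44.8/4.6)
    = 0.05239 × 0.9885 = 0.05179 m

S_s ≈ 51.8 mm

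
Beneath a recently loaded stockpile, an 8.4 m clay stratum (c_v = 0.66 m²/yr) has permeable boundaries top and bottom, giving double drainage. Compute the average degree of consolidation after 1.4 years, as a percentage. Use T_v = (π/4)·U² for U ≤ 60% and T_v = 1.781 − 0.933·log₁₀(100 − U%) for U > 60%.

Drainage path length: H_d = H/2 = 4.2 m (double drainage).
T_v = c_v·t/H_d² = 0.66×1.4/4.2² = 0.052381.
T_v = 0.052381 corresponds to the U ≤ 60% branch:
U = √(4T_v/π) = 0.2583

U ≈ 25.8 %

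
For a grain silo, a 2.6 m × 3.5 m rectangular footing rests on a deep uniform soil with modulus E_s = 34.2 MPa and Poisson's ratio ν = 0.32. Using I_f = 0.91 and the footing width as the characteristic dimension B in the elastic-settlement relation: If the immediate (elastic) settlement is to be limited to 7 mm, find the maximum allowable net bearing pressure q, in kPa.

q ≈ 113 kPa

E_s = 34.2 MPa = 34200 kPa.
S_e = q·B·(1−ν²)/E_s · I_f  ⇒  q = S_e·E_s / (B·(1−ν²)·I_f).
q = 0.007 × 34200 / (2.6 × 0.8976 × 0.91) = 112.7 kPa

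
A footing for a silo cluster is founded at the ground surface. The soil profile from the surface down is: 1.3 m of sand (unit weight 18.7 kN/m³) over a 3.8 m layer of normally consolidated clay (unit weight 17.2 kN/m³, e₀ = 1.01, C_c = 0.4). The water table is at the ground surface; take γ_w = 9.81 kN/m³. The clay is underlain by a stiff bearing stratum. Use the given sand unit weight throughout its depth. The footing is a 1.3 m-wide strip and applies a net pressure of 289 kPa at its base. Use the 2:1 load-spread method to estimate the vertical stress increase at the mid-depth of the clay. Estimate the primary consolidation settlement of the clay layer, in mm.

Mid-depth of clay below the ground surface: z = 1.3 + 3.8/2 = 3.2 m.
Total vertical stress at mid-clay: σ_v = 18.7×1.3 + 17.2×1.9 = 56.99 kPa.
Pore pressure: u = 9.81×(3.2 − 0) = 31.392 kPa.
Initial effective stress: σ'_0 = σ_v − u = 56.99 − 31.392 = 25.598 kPa.
Stress increase at mid-clay by the 2:1 spreading method:
Δσ = qB/(B+z) = 289×1.3/(1.3+3.2) = 83.489 kPa
Final effective stress: σ'_f = σ'_0 + Δσ = 25.598 + 83.489 = 109.09 kPa.
Normally consolidated clay, so the full stress increment lies on the virgin compression line:
S_c = C_c·H/(1+e₀)·log₁₀(σ'_f/σ'_0) = 0.4×3.8/(1+1.01)×log₁₀(109.09/25.598)
    = 0.75622 × 0.62958 = 0.4761 m

S_c ≈ 476 mm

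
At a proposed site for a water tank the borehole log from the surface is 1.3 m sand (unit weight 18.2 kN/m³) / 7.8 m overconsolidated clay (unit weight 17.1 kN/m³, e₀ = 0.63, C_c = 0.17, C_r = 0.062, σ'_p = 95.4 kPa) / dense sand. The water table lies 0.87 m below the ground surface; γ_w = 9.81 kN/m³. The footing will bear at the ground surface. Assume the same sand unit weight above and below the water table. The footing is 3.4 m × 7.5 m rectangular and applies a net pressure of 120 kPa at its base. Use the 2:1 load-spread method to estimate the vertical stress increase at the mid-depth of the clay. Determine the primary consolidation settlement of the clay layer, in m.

Mid-depth of clay below the ground surface: z = 1.3 + 7.8/2 = 5.2 m.
Total vertical stress at mid-clay: σ_v = 18.2×1.3 + 17.1×3.9 = 90.35 kPa.
Pore pressure: u = 9.81×(5.2 − 0.87) = 42.477 kPa.
Initial effective stress: σ'_0 = σ_v − u = 90.35 − 42.477 = 47.873 kPa.
Stress increase at mid-clay by the 2:1 spreading method:
Δσ = qBL/((B+z)(L+z)) = 120×3.4×7.5/((3.4+5.2)(7.5+5.2)) = 28.017 kPa
Final effective stress: σ'_f = 47.873 + 28.017 = 75.89 kPa.
σ'_f = 75.89 ≤ σ'_p = 95.4 kPa, so the clay remains overconsolidated and only the recompression index applies:
S_c = C_r·H/(1+e₀)·log₁₀(σ'_f/σ'_0) = 0.062×7.8/1.63×log₁₀(75.89/47.873)
    = 0.29669 × 0.20009 = 0.05936 m

S_c ≈ 0.0594 m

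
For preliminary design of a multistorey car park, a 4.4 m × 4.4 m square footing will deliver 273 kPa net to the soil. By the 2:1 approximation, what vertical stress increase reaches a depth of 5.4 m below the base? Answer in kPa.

By the 2:1 method the load spreads at 1 horizontal : 2 vertical, so at depth z the loaded area has grown by z in each plan dimension:
Δσ = qBL/((B+z)(L+z)) = 273×4.4×4.4/((4.4+5.4)(4.4+5.4)) = 55.032 kPa

Δσ_z ≈ 55 kPa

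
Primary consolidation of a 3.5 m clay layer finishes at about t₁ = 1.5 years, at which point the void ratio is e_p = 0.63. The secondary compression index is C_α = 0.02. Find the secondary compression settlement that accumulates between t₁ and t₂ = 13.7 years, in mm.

S_s ≈ 41.3 mm

Secondary compression: S_s = C_α·H/(1+e_p)·log₁₀(t₂/t₁)
S_s = 0.02×3.5/(1+0.63)×log₁₀(13.7/1.5)
    = 0.04294 × 0.9606 = 0.04125 m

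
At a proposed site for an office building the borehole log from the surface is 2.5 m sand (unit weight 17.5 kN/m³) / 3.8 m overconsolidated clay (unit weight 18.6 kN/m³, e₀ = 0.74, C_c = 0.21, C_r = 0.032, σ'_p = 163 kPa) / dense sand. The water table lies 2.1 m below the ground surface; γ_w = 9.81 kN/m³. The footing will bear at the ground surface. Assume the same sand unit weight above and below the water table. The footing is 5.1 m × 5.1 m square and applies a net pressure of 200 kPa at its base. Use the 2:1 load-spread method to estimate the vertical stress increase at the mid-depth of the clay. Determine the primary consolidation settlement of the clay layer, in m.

S_c ≈ 0.0213 m

Mid-depth of clay below the ground surface: z = 2.5 + 3.8/2 = 4.4 m.
Total vertical stress at mid-clay: σ_v = 17.5×2.5 + 18.6×1.9 = 79.09 kPa.
Pore pressure: u = 9.81×(4.4 − 2.1) = 22.563 kPa.
Initial effective stress: σ'_0 = σ_v − u = 79.09 − 22.563 = 56.527 kPa.
Stress increase at mid-clay by the 2:1 spreading method:
Δσ = qBL/((B+z)(L+z)) = 200×5.1×5.1/((5.1+4.4)(5.1+4.4)) = 57.64 kPa
Final effective stress: σ'_f = 56.527 + 57.64 = 114.17 kPa.
σ'_f = 114.17 ≤ σ'_p = 163 kPa, so the clay remains overconsolidated and only the recompression index applies:
S_c = C_r·H/(1+e₀)·log₁₀(σ'_f/σ'_0) = 0.032×3.8/1.74×log₁₀(114.17/56.527)
    = 0.069885 × 0.3053 = 0.02134 m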